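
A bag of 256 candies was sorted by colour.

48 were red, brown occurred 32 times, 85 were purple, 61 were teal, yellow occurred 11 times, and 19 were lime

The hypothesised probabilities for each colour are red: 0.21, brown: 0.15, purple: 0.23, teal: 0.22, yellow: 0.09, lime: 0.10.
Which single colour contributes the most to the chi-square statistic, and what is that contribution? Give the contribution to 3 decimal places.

Expected counts E_i = n·p_i: 256×0.21 = 53.76, 256×0.15 = 38.4, 256×0.23 = 58.88, 256×0.22 = 56.32, 256×0.09 = 23.04, 256×0.10 = 25.6.
red: (48 − 53.76)²/53.76 = 33.1776/53.76 = 0.6171
brown: (32 − 38.4)²/38.4 = 40.96/38.4 = 1.0667
purple: (85 − 58.88)²/58.88 = 682.2544/58.88 = 11.5872
teal: (61 − 56.32)²/56.32 = 21.9024/56.32 = 0.3889
yellow: (11 − 23.04)²/23.04 = 144.9616/23.04 = 6.2917
lime: (19 − 25.6)²/25.6 = 43.56/25.6 = 1.7016
The largest term is for purple: 11.587.

purple, 11.587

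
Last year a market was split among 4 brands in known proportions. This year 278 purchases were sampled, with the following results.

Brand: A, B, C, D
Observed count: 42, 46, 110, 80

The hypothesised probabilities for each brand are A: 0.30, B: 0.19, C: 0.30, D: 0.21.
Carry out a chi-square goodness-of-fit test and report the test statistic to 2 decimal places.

37.92

Expected counts E_i = n·p_i: 278×0.30 = 83.4, 278×0.19 = 52.82, 278×0.30 = 83.4, 278×0.21 = 58.38.
A: (42 − 83.4)²/83.4 = 1713.96/83.4 = 20.551
B: (46 − 52.82)²/52.82 = 46.5124/52.82 = 0.881
C: (110 − 83.4)²/83.4 = 707.56/83.4 = 8.484
D: (80 − 58.38)²/58.38 = 467.4244/58.38 = 8.007
Sum = 37.92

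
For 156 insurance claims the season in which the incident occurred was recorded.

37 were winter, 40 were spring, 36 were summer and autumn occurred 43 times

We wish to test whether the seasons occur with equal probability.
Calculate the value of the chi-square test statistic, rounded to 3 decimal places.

0.769

Expected count for each of the 4 categories: 156/4 = 39.
cat         O        E   (O−E)²/E
winter     37       39     0.1026
spring     40       39     0.0256
summer     36       39     0.2308
autumn     43       39     0.4103
Sum = 0.769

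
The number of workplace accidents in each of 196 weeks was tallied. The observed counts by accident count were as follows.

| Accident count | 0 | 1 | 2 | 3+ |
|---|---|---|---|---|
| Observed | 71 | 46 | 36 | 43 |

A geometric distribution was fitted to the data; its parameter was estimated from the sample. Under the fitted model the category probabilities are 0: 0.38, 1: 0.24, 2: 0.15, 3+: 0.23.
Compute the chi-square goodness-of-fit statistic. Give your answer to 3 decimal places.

1.763

Expected counts E_i = n·p_i: 196×0.38 = 74.48, 196×0.24 = 47.04, 196×0.15 = 29.4, 196×0.23 = 45.08.
0: (71 − 74.48)²/74.48 = 12.1104/74.48 = 0.1626
1: (46 − 47.04)²/47.04 = 1.0816/47.04 = 0.0230
2: (36 − 29.4)²/29.4 = 43.56/29.4 = 1.4816
3+: (43 − 45.08)²/45.08 = 4.3264/45.08 = 0.0960
Sum = 1.763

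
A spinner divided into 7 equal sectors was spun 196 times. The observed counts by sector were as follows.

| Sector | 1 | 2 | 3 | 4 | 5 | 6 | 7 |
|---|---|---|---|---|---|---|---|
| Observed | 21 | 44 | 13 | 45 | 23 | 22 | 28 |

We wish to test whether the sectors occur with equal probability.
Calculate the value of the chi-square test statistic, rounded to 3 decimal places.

Under H₀ each category has probability 1/7, so each expected count is 196/7 = 28.
1: (21 − 28)²/28 = 49/28 = 1.7500
2: (44 − 28)²/28 = 256/28 = 9.1429
3: (13 − 28)²/28 = 225/28 = 8.0357
4: (45 − 28)²/28 = 289/28 = 10.3214
5: (23 − 28)²/28 = 25/28 = 0.8929
6: (22 − 28)²/28 = 36/28 = 1.2857
7: (28 − 28)²/28 = 0/28 = 0.0000
Sum = 31.429

31.429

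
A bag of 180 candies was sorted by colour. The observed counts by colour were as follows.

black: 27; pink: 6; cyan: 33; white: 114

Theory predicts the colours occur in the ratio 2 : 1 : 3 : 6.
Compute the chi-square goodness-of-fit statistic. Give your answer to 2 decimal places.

Ratio total = 12. Expected counts: 180×2/12 = 30, 180×1/12 = 15, 180×3/12 = 45, 180×6/12 = 90.
cat         O        E   (O−E)²/E
black      27       30      0.300
pink        6       15      5.400
cyan       33       45      3.200
white     114       90      6.400
Sum = 15.30

15.30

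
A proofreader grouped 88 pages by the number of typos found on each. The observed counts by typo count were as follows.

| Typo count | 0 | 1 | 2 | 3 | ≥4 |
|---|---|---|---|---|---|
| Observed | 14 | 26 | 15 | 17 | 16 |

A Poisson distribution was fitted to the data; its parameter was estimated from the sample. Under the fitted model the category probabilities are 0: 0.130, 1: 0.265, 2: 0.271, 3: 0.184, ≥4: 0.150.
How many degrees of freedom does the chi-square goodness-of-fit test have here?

3

There are k = 5 categories and 1 parameter estimated from the data, so df = 5 − 1 − 1 = 3.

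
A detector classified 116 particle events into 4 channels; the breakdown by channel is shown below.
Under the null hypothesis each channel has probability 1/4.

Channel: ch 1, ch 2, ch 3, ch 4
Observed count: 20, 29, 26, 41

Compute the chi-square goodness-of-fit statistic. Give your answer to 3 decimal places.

Under H₀ each category has probability 1/4, so each expected count is 116/4 = 29.
χ² = (20−29)²/29 + (29−29)²/29 + (26−29)²/29 + (41−29)²/29
   = 2.7931 + 0.0000 + 0.3103 + 4.9655
Sum = 8.069

8.069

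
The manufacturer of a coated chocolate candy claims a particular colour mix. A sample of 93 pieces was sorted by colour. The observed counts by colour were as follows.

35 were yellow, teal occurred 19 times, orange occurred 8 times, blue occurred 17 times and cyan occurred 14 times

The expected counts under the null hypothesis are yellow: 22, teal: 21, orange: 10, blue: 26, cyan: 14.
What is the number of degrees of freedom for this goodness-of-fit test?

There are k = 5 categories and no parameters were estimated from the data, so df = 5 − 1 = 4.

4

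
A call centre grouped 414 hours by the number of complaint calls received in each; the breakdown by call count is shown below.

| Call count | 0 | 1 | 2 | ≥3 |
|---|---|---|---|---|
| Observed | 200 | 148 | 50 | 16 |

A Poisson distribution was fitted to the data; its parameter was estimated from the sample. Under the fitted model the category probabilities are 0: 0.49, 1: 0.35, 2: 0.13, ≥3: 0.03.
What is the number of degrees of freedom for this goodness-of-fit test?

2

There are k = 4 categories and 1 parameter estimated from the data, so df = 4 − 1 − 1 = 2.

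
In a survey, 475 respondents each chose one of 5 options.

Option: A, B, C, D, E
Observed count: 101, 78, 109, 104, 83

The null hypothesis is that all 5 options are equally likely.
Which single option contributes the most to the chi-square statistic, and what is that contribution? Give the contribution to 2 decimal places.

Under H₀ each category has probability 1/5, so each expected count is 475/5 = 95.
cat         O        E   (O−E)²/E
A         101       95      0.379
B          78       95      3.042
C         109       95      2.063
D         104       95      0.853
E          83       95      1.516
The largest term is for B: 3.04.

B, 3.04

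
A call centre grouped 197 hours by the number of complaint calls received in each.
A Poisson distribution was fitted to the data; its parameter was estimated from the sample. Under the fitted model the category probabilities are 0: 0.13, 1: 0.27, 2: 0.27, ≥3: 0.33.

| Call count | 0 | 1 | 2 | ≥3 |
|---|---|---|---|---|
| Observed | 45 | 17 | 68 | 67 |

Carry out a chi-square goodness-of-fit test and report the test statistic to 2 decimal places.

43.49

Expected counts E_i = n·p_i: 197×0.13 = 25.61, 197×0.27 = 53.19, 197×0.27 = 53.19, 197×0.33 = 65.01.
cat         O        E   (O−E)²/E
0          45    25.61     14.681
1          17    53.19     24.623
2          68    53.19      4.124
≥3         67    65.01      0.061
Sum = 43.49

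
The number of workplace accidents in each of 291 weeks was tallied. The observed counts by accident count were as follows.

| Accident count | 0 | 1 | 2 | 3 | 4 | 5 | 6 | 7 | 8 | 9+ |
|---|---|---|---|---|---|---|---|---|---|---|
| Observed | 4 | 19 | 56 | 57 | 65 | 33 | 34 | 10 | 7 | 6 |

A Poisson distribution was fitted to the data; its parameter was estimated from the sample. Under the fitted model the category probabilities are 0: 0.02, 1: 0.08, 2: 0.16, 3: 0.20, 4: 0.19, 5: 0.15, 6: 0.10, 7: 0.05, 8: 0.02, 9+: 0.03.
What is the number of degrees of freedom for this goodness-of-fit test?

8

There are k = 10 categories and 1 parameter estimated from the data, so df = 10 − 1 − 1 = 8.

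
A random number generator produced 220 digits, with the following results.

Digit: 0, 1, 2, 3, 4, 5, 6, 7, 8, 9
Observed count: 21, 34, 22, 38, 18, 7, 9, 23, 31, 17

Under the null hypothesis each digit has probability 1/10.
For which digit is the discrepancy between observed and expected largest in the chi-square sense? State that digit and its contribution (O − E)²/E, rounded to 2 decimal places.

Expected count for each of the 10 categories: 220/10 = 22.
χ² = (21−22)²/22 + (34−22)²/22 + (22−22)²/22 + (38−22)²/22 + (18−22)²/22 + (7−22)²/22 + (9−22)²/22 + (23−22)²/22 + (31−22)²/22 + (17−22)²/22
   = 0.045 + 6.545 + 0.000 + 11.636 + 0.727 + 10.227 + 7.682 + 0.045 + 3.682 + 1.136
The largest term is for 3: 11.64.

3, 11.64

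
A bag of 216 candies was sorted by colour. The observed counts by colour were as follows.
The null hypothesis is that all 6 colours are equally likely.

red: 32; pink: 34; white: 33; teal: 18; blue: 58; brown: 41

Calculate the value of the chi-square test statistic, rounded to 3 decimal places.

Under H₀ each category has probability 1/6, so each expected count is 216/6 = 36.
χ² = (32−36)²/36 + (34−36)²/36 + (33−36)²/36 + (18−36)²/36 + (58−36)²/36 + (41−36)²/36
   = 0.4444 + 0.1111 + 0.2500 + 9.0000 + 13.4444 + 0.6944
Sum = 23.944

23.944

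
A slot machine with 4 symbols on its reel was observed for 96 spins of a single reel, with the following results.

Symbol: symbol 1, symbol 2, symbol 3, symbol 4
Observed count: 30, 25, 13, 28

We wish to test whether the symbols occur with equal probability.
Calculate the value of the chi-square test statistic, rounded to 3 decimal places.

7.250

Under H₀ each category has probability 1/4, so each expected count is 96/4 = 24.
χ² = (30−24)²/24 + (25−24)²/24 + (13−24)²/24 + (28−24)²/24
   = 1.5000 + 0.0417 + 5.0417 + 0.6667
Sum = 7.250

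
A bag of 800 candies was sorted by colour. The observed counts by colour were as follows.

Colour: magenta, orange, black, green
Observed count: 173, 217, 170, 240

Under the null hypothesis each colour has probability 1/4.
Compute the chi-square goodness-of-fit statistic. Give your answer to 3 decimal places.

Under H₀ each category has probability 1/4, so each expected count is 800/4 = 200.
cat          O        E   (O−E)²/E
magenta    173      200     3.6450
orange     217      200     1.4450
black      170      200     4.5000
green      240      200     8.0000
Sum = 17.590

17.590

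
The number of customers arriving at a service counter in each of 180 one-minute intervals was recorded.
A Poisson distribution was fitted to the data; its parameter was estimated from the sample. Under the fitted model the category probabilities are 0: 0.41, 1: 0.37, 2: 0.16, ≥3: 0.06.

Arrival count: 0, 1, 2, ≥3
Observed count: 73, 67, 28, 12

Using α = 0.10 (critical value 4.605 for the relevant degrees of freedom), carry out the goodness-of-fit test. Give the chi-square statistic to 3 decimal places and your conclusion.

Expected counts E_i = n·p_i: 180×0.41 = 73.8, 180×0.37 = 66.6, 180×0.16 = 28.8, 180×0.06 = 10.8.
χ² = (73−73.8)²/73.8 + (67−66.6)²/66.6 + (28−28.8)²/28.8 + (12−10.8)²/10.8
   = 0.0087 + 0.0024 + 0.0222 + 0.1333
Sum = 0.167
df = 2. Since 0.167 < 4.605, we do not reject H₀.

0.167; do not reject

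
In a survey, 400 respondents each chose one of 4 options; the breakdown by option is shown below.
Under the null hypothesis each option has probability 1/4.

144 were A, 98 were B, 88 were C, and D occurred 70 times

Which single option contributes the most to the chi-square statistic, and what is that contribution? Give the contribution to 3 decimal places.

Under H₀ each category has probability 1/4, so each expected count is 400/4 = 100.
cat         O        E   (O−E)²/E
A         144      100    19.3600
B          98      100     0.0400
C          88      100     1.4400
D          70      100     9.0000
The largest term is for A: 19.360.

A, 19.360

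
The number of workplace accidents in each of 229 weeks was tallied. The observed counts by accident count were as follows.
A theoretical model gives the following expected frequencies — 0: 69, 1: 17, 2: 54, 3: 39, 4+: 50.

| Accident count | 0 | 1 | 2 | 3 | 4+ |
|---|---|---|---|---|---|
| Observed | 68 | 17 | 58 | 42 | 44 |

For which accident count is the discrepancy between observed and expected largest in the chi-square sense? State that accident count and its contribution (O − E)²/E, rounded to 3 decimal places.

4+, 0.720

cat         O        E   (O−E)²/E
0          68       69     0.0145
1          17       17     0.0000
2          58       54     0.2963
3          42       39     0.2308
4+         44       50     0.7200
The largest term is for 4+: 0.720.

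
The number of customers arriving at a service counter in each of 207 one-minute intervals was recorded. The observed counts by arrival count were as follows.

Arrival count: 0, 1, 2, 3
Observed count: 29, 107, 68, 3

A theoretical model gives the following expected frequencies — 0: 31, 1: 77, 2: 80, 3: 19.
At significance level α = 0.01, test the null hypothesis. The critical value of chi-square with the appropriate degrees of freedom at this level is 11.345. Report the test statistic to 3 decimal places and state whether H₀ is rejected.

0: (29 − 31)²/31 = 4/31 = 0.1290
1: (107 − 77)²/77 = 900/77 = 11.6883
2: (68 − 80)²/80 = 144/80 = 1.8000
3: (3 − 19)²/19 = 256/19 = 13.4737
Sum = 27.091
df = 3. Since 27.091 > 11.345, we reject H₀.

27.091; reject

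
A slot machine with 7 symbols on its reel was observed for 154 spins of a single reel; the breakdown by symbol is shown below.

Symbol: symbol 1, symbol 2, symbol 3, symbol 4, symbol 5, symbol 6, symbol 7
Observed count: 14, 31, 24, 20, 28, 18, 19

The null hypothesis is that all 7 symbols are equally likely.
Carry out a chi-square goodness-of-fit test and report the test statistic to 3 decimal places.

Expected count for each of the 7 categories: 154/7 = 22.
symbol 1: (14 − 22)²/22 = 64/22 = 2.9091
symbol 2: (31 − 22)²/22 = 81/22 = 3.6818
symbol 3: (24 − 22)²/22 = 4/22 = 0.1818
symbol 4: (20 − 22)²/22 = 4/22 = 0.1818
symbol 5: (28 − 22)²/22 = 36/22 = 1.6364
symbol 6: (18 − 22)²/22 = 16/22 = 0.7273
symbol 7: (19 − 22)²/22 = 9/22 = 0.4091
Sum = 9.727

9.727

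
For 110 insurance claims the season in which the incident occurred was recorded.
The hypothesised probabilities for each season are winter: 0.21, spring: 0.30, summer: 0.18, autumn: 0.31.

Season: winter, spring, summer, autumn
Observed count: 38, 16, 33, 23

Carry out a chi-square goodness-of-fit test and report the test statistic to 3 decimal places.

30.782

Expected counts E_i = n·p_i: 110×0.21 = 23.1, 110×0.30 = 33, 110×0.18 = 19.8, 110×0.31 = 34.1.
cat         O        E   (O−E)²/E
winter     38     23.1     9.6108
spring     16       33     8.7576
summer     33     19.8     8.8000
autumn     23     34.1     3.6132
Sum = 30.782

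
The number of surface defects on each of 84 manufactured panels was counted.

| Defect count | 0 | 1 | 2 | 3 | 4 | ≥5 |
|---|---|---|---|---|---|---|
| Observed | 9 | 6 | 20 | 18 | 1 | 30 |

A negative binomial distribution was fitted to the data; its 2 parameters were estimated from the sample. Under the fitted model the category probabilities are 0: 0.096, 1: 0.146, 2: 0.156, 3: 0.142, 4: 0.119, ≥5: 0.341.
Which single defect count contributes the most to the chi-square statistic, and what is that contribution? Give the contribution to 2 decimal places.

4, 8.10

Expected counts E_i = n·p_i: 84×0.096 = 8.064, 84×0.146 = 12.264, 84×0.156 = 13.104, 84×0.142 = 11.928, 84×0.119 = 9.996, 84×0.341 = 28.644.
χ² = (9−8.064)²/8.064 + (6−12.264)²/12.264 + (20−13.104)²/13.104 + (18−11.928)²/11.928 + (1−9.996)²/9.996 + (30−28.644)²/28.644
   = 0.109 + 3.199 + 3.629 + 3.091 + 8.096 + 0.064
The largest term is for 4: 8.10.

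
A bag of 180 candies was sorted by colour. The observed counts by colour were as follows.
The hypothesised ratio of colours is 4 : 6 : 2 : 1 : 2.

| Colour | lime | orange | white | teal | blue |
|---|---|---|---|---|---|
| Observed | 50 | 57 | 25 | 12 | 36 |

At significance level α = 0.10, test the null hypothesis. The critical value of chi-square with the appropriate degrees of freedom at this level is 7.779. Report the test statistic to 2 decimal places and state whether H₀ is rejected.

9.25; reject

Ratio total = 15. Expected counts: 180×4/15 = 48, 180×6/15 = 72, 180×2/15 = 24, 180×1/15 = 12, 180×2/15 = 24.
cat         O        E   (O−E)²/E
lime       50       48      0.083
orange     57       72      3.125
white      25       24      0.042
teal       12       12      0.000
blue       36       24      6.000
Sum = 9.25
df = 4. Since 9.25 > 7.779, we reject H₀.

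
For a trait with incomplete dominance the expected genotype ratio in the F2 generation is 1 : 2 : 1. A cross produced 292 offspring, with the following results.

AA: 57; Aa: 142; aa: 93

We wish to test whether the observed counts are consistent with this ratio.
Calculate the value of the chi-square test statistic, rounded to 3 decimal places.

Ratio total = 4. Expected counts: 292×1/4 = 73, 292×2/4 = 146, 292×1/4 = 73.
AA: (57 − 73)²/73 = 256/73 = 3.5068
Aa: (142 − 146)²/146 = 16/146 = 0.1096
aa: (93 − 73)²/73 = 400/73 = 5.4795
Sum = 9.096

9.096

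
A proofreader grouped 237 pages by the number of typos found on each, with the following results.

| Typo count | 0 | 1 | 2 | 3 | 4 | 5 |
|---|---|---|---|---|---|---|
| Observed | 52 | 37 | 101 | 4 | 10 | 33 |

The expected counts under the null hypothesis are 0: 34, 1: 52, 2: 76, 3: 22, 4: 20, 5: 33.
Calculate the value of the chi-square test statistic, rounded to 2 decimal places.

χ² = (52−34)²/34 + (37−52)²/52 + (101−76)²/76 + (4−22)²/22 + (10−20)²/20 + (33−33)²/33
   = 9.529 + 4.327 + 8.224 + 14.727 + 5.000 + 0.000
Sum = 41.81

41.81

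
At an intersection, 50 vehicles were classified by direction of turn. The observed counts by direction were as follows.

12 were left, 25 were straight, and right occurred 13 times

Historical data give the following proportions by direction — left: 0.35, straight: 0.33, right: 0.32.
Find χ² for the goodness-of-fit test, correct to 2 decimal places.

Expected counts E_i = n·p_i: 50×0.35 = 17.5, 50×0.33 = 16.5, 50×0.32 = 16.
cat           O        E   (O−E)²/E
left         12     17.5      1.729
straight     25     16.5      4.379
right        13       16      0.563
Sum = 6.67

6.67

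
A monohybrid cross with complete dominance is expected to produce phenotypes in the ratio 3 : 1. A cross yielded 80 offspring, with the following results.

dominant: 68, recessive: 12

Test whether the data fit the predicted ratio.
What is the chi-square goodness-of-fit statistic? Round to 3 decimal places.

4.267

Ratio total = 4. Expected counts: 80×3/4 = 60, 80×1/4 = 20.
cat            O        E   (O−E)²/E
dominant      68       60     1.0667
recessive     12       20     3.2000
Sum = 4.267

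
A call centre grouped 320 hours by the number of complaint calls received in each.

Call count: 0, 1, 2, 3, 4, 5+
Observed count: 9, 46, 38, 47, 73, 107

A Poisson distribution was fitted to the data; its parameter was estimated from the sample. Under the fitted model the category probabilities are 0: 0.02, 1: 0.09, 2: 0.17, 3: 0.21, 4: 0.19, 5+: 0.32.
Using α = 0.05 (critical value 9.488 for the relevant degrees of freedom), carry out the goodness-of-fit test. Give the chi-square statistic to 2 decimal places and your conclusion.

25.00; reject

Expected counts E_i = n·p_i: 320×0.02 = 6.4, 320×0.09 = 28.8, 320×0.17 = 54.4, 320×0.21 = 67.2, 320×0.19 = 60.8, 320×0.32 = 102.4.
χ² = (9−6.4)²/6.4 + (46−28.8)²/28.8 + (38−54.4)²/54.4 + (47−67.2)²/67.2 + (73−60.8)²/60.8 + (107−102.4)²/102.4
   = 1.056 + 10.272 + 4.944 + 6.072 + 2.448 + 0.207
Sum = 25.00
df = 4. Since 25.00 > 9.488, we reject H₀.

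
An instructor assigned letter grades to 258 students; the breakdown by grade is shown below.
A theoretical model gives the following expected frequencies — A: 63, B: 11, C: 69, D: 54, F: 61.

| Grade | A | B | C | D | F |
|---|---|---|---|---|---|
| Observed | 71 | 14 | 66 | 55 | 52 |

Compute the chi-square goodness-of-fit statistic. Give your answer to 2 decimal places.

3.31

χ² = (71−63)²/63 + (14−11)²/11 + (66−69)²/69 + (55−54)²/54 + (52−61)²/61
   = 1.016 + 0.818 + 0.130 + 0.019 + 1.328
Sum = 3.31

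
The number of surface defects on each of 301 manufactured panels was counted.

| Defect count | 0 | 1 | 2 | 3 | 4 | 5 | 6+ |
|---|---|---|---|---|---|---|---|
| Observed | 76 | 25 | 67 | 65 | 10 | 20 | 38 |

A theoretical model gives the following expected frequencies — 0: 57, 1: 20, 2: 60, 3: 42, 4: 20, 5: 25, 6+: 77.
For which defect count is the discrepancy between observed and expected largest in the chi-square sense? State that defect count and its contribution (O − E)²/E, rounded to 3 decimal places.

χ² = (76−57)²/57 + (25−20)²/20 + (67−60)²/60 + (65−42)²/42 + (10−20)²/20 + (20−25)²/25 + (38−77)²/77
   = 6.3333 + 1.2500 + 0.8167 + 12.5952 + 5.0000 + 1.0000 + 19.7532
The largest term is for 6+: 19.753.

6+, 19.753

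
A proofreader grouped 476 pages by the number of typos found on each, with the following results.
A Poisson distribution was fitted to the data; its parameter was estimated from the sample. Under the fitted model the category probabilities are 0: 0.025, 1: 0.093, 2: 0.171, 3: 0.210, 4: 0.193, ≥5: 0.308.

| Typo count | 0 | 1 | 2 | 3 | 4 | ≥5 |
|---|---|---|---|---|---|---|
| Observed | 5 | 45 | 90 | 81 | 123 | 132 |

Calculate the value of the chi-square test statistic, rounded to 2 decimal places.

Expected counts E_i = n·p_i: 476×0.025 = 11.9, 476×0.093 = 44.268, 476×0.171 = 81.396, 476×0.210 = 99.96, 476×0.193 = 91.868, 476×0.308 = 146.608.
0: (5 − 11.9)²/11.9 = 47.61/11.9 = 4.001
1: (45 − 44.268)²/44.268 = 0.535824/44.268 = 0.012
2: (90 − 81.396)²/81.396 = 74.028816/81.396 = 0.909
3: (81 − 99.96)²/99.96 = 359.4816/99.96 = 3.596
4: (123 − 91.868)²/91.868 = 969.201424/91.868 = 10.550
≥5: (132 − 146.608)²/146.608 = 213.393664/146.608 = 1.456
Sum = 20.52

20.52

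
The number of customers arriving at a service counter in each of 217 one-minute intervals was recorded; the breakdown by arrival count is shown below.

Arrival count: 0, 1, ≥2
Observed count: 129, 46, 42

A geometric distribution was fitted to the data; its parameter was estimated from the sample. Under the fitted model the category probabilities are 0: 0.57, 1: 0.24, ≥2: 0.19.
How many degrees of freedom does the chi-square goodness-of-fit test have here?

1

There are k = 3 categories and 1 parameter estimated from the data, so df = 3 − 1 − 1 = 1.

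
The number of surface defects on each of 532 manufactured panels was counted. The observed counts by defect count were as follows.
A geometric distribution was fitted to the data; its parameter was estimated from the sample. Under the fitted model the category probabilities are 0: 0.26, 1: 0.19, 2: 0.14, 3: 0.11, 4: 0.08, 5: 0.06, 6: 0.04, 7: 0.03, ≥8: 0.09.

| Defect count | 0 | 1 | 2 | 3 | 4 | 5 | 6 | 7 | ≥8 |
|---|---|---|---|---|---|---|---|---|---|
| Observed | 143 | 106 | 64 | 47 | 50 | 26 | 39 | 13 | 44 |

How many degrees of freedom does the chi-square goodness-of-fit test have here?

7

There are k = 9 categories and 1 parameter estimated from the data, so df = 9 − 1 − 1 = 7.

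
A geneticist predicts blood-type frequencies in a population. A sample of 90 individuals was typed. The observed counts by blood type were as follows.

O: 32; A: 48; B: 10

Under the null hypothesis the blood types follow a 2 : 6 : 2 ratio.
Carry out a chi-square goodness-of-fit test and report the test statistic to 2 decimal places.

15.11

Ratio total = 10. Expected counts: 90×2/10 = 18, 90×6/10 = 54, 90×2/10 = 18.
χ² = (32−18)²/18 + (48−54)²/54 + (10−18)²/18
   = 10.889 + 0.667 + 3.556
Sum = 15.11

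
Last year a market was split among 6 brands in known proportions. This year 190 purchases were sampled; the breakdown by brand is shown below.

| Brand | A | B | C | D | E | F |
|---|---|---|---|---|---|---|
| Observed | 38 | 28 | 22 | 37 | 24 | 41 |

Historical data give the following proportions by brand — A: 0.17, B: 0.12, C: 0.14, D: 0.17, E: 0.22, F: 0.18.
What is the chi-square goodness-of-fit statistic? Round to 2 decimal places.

12.60

Expected counts E_i = n·p_i: 190×0.17 = 32.3, 190×0.12 = 22.8, 190×0.14 = 26.6, 190×0.17 = 32.3, 190×0.22 = 41.8, 190×0.18 = 34.2.
χ² = (38−32.3)²/32.3 + (28−22.8)²/22.8 + (22−26.6)²/26.6 + (37−32.3)²/32.3 + (24−41.8)²/41.8 + (41−34.2)²/34.2
   = 1.006 + 1.186 + 0.795 + 0.684 + 7.580 + 1.352
Sum = 12.60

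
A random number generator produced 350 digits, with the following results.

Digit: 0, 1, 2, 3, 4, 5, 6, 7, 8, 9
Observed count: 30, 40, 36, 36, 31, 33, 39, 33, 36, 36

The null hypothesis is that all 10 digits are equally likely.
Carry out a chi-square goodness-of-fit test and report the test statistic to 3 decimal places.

Expected count for each of the 10 categories: 350/10 = 35.
cat         O        E   (O−E)²/E
0          30       35     0.7143
1          40       35     0.7143
2          36       35     0.0286
3          36       35     0.0286
4          31       35     0.4571
5          33       35     0.1143
6          39       35     0.4571
7          33       35     0.1143
8          36       35     0.0286
9          36       35     0.0286
Sum = 2.686

2.686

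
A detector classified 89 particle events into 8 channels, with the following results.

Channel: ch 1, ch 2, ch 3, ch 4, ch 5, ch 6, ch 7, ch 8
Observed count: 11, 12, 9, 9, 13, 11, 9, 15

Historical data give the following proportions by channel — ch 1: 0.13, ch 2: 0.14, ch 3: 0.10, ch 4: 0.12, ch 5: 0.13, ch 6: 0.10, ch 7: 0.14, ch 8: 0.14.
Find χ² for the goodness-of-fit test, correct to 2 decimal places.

Expected counts E_i = n·p_i: 89×0.13 = 11.57, 89×0.14 = 12.46, 89×0.10 = 8.9, 89×0.12 = 10.68, 89×0.13 = 11.57, 89×0.10 = 8.9, 89×0.14 = 12.46, 89×0.14 = 12.46.
ch 1: (11 − 11.57)²/11.57 = 0.3249/11.57 = 0.028
ch 2: (12 − 12.46)²/12.46 = 0.2116/12.46 = 0.017
ch 3: (9 − 8.9)²/8.9 = 0.01/8.9 = 0.001
ch 4: (9 − 10.68)²/10.68 = 2.8224/10.68 = 0.264
ch 5: (13 − 11.57)²/11.57 = 2.0449/11.57 = 0.177
ch 6: (11 − 8.9)²/8.9 = 4.41/8.9 = 0.496
ch 7: (9 − 12.46)²/12.46 = 11.9716/12.46 = 0.961
ch 8: (15 − 12.46)²/12.46 = 6.4516/12.46 = 0.518
Sum = 2.46

2.46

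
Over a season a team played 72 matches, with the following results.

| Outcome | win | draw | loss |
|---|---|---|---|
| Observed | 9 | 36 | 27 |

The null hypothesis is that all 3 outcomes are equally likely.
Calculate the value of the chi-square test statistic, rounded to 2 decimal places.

Under H₀ each category has probability 1/3, so each expected count is 72/3 = 24.
χ² = (9−24)²/24 + (36−24)²/24 + (27−24)²/24
   = 9.375 + 6.000 + 0.375
Sum = 15.75

15.75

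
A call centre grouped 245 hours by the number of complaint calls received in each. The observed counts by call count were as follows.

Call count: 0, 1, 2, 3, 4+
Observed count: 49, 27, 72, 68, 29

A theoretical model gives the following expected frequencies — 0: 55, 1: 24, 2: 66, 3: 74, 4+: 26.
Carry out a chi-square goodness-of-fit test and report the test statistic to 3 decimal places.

2.408

0: (49 − 55)²/55 = 36/55 = 0.6545
1: (27 − 24)²/24 = 9/24 = 0.3750
2: (72 − 66)²/66 = 36/66 = 0.5455
3: (68 − 74)²/74 = 36/74 = 0.4865
4+: (29 − 26)²/26 = 9/26 = 0.3462
Sum = 2.408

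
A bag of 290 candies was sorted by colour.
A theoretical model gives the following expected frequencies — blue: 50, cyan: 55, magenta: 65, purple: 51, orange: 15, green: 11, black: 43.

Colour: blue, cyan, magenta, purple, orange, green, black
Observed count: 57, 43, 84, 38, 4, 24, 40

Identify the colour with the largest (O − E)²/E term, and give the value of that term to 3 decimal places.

green, 15.364

χ² = (57−50)²/50 + (43−55)²/55 + (84−65)²/65 + (38−51)²/51 + (4−15)²/15 + (24−11)²/11 + (40−43)²/43
   = 0.9800 + 2.6182 + 5.5538 + 3.3137 + 8.0667 + 15.3636 + 0.2093
The largest term is for green: 15.364.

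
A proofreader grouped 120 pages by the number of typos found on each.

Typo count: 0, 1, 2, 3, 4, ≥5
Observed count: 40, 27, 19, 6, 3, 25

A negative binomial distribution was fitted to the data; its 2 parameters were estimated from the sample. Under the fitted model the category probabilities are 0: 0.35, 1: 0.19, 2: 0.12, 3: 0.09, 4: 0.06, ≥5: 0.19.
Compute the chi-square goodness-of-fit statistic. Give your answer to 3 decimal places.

7.134

Expected counts E_i = n·p_i: 120×0.35 = 42, 120×0.19 = 22.8, 120×0.12 = 14.4, 120×0.09 = 10.8, 120×0.06 = 7.2, 120×0.19 = 22.8.
χ² = (40−42)²/42 + (27−22.8)²/22.8 + (19−14.4)²/14.4 + (6−10.8)²/10.8 + (3−7.2)²/7.2 + (25−22.8)²/22.8
   = 0.0952 + 0.7737 + 1.4694 + 2.1333 + 2.4500 + 0.2123
Sum = 7.134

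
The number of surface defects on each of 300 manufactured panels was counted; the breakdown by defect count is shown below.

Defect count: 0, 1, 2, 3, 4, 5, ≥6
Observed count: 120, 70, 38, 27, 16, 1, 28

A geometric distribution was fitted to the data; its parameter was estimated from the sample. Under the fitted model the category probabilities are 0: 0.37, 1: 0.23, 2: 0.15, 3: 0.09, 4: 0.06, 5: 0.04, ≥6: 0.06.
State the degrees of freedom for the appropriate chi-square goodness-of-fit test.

There are k = 7 categories and 1 parameter estimated from the data, so df = 7 − 1 − 1 = 5.

5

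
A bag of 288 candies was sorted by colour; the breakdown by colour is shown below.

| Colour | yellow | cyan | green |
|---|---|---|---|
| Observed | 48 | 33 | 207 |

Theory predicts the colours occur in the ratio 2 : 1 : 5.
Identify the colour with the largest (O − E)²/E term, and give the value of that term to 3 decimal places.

Ratio total = 8. Expected counts: 288×2/8 = 72, 288×1/8 = 36, 288×5/8 = 180.
cat         O        E   (O−E)²/E
yellow     48       72     8.0000
cyan       33       36     0.2500
green     207      180     4.0500
The largest term is for yellow: 8.000.

yellow, 8.000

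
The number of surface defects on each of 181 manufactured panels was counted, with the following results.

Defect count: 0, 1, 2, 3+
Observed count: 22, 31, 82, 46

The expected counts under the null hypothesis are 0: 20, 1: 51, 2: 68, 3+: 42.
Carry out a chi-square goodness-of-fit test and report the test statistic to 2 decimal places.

11.31

0: (22 − 20)²/20 = 4/20 = 0.200
1: (31 − 51)²/51 = 400/51 = 7.843
2: (82 − 68)²/68 = 196/68 = 2.882
3+: (46 − 42)²/42 = 16/42 = 0.381
Sum = 11.31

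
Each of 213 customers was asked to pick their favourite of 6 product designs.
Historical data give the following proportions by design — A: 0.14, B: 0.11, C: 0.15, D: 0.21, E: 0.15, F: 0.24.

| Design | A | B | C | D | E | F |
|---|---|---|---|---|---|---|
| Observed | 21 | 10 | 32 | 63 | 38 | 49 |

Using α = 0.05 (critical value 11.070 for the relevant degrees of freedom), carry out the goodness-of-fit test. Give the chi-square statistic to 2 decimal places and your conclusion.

Expected counts E_i = n·p_i: 213×0.14 = 29.82, 213×0.11 = 23.43, 213×0.15 = 31.95, 213×0.21 = 44.73, 213×0.15 = 31.95, 213×0.24 = 51.12.
A: (21 − 29.82)²/29.82 = 77.7924/29.82 = 2.609
B: (10 − 23.43)²/23.43 = 180.3649/23.43 = 7.698
C: (32 − 31.95)²/31.95 = 0.0025/31.95 = 0.000
D: (63 − 44.73)²/44.73 = 333.7929/44.73 = 7.462
E: (38 − 31.95)²/31.95 = 36.6025/31.95 = 1.146
F: (49 − 51.12)²/51.12 = 4.4944/51.12 = 0.088
Sum = 19.00
df = 5. Since 19.00 > 11.070, we reject H₀.

19.00; reject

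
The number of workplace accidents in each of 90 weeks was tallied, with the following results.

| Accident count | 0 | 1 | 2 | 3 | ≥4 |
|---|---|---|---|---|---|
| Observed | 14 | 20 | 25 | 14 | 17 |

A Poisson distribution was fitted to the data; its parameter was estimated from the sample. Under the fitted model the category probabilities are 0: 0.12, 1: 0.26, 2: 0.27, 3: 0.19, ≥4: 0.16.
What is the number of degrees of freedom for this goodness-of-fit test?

3

There are k = 5 categories and 1 parameter estimated from the data, so df = 5 − 1 − 1 = 3.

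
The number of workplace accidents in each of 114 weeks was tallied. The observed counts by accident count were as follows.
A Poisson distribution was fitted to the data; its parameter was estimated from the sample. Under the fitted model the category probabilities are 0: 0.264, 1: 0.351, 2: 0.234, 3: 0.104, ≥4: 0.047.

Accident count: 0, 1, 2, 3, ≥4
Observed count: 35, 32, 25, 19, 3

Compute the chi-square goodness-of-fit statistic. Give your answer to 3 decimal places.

7.852

Expected counts E_i = n·p_i: 114×0.264 = 30.096, 114×0.351 = 40.014, 114×0.234 = 26.676, 114×0.104 = 11.856, 114×0.047 = 5.358.
cat         O        E   (O−E)²/E
0          35   30.096     0.7991
1          32   40.014     1.6050
2          25   26.676     0.1053
3          19   11.856     4.3047
≥4          3    5.358     1.0377
Sum = 7.852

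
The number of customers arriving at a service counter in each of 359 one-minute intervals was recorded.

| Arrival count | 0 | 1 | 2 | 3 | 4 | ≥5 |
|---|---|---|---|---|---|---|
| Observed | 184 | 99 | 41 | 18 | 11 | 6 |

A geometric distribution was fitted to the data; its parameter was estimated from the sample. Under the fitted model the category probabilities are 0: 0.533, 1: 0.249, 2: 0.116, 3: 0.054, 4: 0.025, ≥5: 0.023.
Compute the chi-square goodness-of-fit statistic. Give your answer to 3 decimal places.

2.498

Expected counts E_i = n·p_i: 359×0.533 = 191.347, 359×0.249 = 89.391, 359×0.116 = 41.644, 359×0.054 = 19.386, 359×0.025 = 8.975, 359×0.023 = 8.257.
0: (184 − 191.347)²/191.347 = 53.978409/191.347 = 0.2821
1: (99 − 89.391)²/89.391 = 92.332881/89.391 = 1.0329
2: (41 − 41.644)²/41.644 = 0.414736/41.644 = 0.0100
3: (18 − 19.386)²/19.386 = 1.920996/19.386 = 0.0991
4: (11 − 8.975)²/8.975 = 4.100625/8.975 = 0.4569
≥5: (6 − 8.257)²/8.257 = 5.094049/8.257 = 0.6169
Sum = 2.498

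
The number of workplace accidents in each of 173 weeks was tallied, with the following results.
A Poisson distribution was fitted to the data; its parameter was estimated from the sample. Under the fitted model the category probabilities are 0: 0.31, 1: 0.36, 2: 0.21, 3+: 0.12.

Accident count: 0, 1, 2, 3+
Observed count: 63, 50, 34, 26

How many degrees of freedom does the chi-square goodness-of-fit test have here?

2

There are k = 4 categories and 1 parameter estimated from the data, so df = 4 − 1 − 1 = 2.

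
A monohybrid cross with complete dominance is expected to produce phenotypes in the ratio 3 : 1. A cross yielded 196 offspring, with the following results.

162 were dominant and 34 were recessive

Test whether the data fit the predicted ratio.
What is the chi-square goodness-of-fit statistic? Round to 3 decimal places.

Ratio total = 4. Expected counts: 196×3/4 = 147, 196×1/4 = 49.
dominant: (162 − 147)²/147 = 225/147 = 1.5306
recessive: (34 − 49)²/49 = 225/49 = 4.5918
Sum = 6.122

6.122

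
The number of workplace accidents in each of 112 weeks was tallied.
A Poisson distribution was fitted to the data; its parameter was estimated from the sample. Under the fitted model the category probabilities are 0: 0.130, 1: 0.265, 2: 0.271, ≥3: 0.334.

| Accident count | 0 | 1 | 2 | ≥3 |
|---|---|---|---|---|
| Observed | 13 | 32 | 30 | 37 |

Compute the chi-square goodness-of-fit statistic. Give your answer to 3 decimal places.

0.357

Expected counts E_i = n·p_i: 112×0.130 = 14.56, 112×0.265 = 29.68, 112×0.271 = 30.352, 112×0.334 = 37.408.
cat         O        E   (O−E)²/E
0          13    14.56     0.1671
1          32    29.68     0.1813
2          30   30.352     0.0041
≥3         37   37.408     0.0044
Sum = 0.357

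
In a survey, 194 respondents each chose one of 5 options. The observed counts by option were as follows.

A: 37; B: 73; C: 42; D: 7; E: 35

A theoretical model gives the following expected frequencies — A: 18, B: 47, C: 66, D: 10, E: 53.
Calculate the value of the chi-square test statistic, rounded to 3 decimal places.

χ² = (37−18)²/18 + (73−47)²/47 + (42−66)²/66 + (7−10)²/10 + (35−53)²/53
   = 20.0556 + 14.3830 + 8.7273 + 0.9000 + 6.1132
Sum = 50.179

50.179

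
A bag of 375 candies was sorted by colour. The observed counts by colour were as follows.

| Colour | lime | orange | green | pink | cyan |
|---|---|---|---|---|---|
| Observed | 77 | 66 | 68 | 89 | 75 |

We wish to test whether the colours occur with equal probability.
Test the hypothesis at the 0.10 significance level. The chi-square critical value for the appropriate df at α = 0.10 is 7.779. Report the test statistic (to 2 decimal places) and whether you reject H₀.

Under H₀ each category has probability 1/5, so each expected count is 375/5 = 75.
lime: (77 − 75)²/75 = 4/75 = 0.053
orange: (66 − 75)²/75 = 81/75 = 1.080
green: (68 − 75)²/75 = 49/75 = 0.653
pink: (89 − 75)²/75 = 196/75 = 2.613
cyan: (75 − 75)²/75 = 0/75 = 0.000
Sum = 4.40
df = 4. Since 4.40 < 7.779, we do not reject H₀.

4.40; do not reject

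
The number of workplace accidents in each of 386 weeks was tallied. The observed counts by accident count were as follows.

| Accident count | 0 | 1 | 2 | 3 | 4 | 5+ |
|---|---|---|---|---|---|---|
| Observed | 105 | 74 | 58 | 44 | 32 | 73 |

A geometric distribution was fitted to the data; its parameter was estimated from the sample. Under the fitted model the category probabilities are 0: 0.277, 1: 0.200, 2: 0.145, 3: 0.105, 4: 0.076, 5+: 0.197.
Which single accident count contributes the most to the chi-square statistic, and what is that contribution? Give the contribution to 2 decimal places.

3, 0.30

Expected counts E_i = n·p_i: 386×0.277 = 106.922, 386×0.200 = 77.2, 386×0.145 = 55.97, 386×0.105 = 40.53, 386×0.076 = 29.336, 386×0.197 = 76.042.
0: (105 − 106.922)²/106.922 = 3.694084/106.922 = 0.035
1: (74 − 77.2)²/77.2 = 10.24/77.2 = 0.133
2: (58 − 55.97)²/55.97 = 4.1209/55.97 = 0.074
3: (44 − 40.53)²/40.53 = 12.0409/40.53 = 0.297
4: (32 − 29.336)²/29.336 = 7.096896/29.336 = 0.242
5+: (73 − 76.042)²/76.042 = 9.253764/76.042 = 0.122
The largest term is for 3: 0.30.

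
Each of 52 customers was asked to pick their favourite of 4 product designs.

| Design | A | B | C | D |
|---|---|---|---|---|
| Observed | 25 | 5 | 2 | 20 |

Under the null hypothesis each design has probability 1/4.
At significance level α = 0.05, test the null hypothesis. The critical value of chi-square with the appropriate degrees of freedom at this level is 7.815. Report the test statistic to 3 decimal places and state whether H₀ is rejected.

29.077; reject

Expected count for each of the 4 categories: 52/4 = 13.
A: (25 − 13)²/13 = 144/13 = 11.0769
B: (5 − 13)²/13 = 64/13 = 4.9231
C: (2 − 13)²/13 = 121/13 = 9.3077
D: (20 − 13)²/13 = 49/13 = 3.7692
Sum = 29.077
df = 3. Since 29.077 > 7.815, we reject H₀.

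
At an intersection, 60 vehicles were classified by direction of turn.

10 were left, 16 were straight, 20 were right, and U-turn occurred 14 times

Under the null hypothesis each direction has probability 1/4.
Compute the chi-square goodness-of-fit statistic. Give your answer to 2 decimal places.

Under H₀ each category has probability 1/4, so each expected count is 60/4 = 15.
χ² = (10−15)²/15 + (16−15)²/15 + (20−15)²/15 + (14−15)²/15
   = 1.667 + 0.067 + 1.667 + 0.067
Sum = 3.47

3.47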